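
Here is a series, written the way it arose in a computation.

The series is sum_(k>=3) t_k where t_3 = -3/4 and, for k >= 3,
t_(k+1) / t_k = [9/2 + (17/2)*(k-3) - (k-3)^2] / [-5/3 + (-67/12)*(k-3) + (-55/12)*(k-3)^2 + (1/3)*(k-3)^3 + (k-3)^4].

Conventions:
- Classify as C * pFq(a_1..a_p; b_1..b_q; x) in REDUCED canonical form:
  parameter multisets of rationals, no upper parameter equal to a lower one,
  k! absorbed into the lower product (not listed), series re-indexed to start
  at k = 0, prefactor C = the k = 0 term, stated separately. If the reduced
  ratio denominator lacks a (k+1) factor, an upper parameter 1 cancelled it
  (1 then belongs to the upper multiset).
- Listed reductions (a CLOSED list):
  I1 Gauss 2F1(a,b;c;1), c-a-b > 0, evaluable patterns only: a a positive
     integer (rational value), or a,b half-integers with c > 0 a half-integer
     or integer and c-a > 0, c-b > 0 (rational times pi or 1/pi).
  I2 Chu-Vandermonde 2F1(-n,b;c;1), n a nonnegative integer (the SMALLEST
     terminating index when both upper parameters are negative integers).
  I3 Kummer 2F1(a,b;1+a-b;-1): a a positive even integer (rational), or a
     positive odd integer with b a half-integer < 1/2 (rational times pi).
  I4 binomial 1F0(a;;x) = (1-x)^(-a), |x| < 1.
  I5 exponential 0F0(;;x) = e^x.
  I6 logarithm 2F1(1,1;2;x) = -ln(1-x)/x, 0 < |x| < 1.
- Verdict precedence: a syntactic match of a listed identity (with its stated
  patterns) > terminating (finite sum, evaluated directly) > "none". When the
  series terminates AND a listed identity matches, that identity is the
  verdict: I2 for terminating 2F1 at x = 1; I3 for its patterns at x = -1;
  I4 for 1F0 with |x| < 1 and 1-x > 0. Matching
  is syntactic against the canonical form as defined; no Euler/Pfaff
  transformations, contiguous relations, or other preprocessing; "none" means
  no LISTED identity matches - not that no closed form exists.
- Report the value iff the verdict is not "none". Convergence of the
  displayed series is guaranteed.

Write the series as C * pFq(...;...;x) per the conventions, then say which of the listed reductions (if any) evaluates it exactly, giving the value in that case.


Classification (C = -3/4): 1F2 with upper {-9}, lower {-5/2, 4/3}, argument x = -1. Verdict: terminating - no listed pattern fits, but -9 in the upper list cuts the series at k = 9; direct evaluation. Value: 1213793048427/256281025000.

Key step: t_0 = -3/4 here, and roots of the ratio polynomials (C = -3/4) are the negated parameters.
Ratio: r(k) = (-1) * (k-9) / [(k-5/2) (k+4/3) (k+1)] - rational; roots negated = parameters, x = (-1), C = -3/4.


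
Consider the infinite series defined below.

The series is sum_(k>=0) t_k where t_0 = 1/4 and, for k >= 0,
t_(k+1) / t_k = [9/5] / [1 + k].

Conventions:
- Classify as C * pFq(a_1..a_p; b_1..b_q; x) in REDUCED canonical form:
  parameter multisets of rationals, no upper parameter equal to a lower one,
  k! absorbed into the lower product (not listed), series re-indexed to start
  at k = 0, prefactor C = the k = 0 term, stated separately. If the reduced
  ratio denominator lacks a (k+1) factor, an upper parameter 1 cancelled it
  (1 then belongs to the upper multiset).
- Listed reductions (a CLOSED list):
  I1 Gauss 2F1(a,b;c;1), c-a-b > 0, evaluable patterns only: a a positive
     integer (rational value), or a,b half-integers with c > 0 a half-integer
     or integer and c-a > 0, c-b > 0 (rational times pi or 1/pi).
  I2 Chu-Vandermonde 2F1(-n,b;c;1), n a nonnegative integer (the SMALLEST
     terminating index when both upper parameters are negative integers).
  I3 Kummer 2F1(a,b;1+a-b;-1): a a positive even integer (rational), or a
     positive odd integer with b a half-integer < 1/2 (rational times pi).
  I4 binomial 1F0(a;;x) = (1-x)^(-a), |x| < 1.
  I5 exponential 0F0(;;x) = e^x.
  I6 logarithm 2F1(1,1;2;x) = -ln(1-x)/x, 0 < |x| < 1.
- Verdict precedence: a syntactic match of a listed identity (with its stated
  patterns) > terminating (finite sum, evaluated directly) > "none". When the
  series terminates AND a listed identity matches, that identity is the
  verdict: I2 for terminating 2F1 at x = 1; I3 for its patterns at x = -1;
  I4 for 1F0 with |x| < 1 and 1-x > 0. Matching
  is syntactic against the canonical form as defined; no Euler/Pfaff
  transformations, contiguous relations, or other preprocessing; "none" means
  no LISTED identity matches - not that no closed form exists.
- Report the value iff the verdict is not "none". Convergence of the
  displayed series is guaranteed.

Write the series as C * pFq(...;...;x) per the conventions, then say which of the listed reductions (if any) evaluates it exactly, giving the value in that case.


Reduced: x = 9/5, 0F0, upper = {-}, lower = {-}, C = 1/4. Verdict at x = 9/5: the I5 exponential reduction matches (the 0F0 exponential series at x = 9/5). Sum: (1/4) * e^(9/5).

Key observation: t_0 = 1/4 here, and roots of the ratio polynomials (C = 1/4) are the negated parameters.
Adjacent-term ratio: r(k) = (9/5) * 1 / [(k+1)] ; factor over Q: parameters, x = (9/5), and C = 1/4.


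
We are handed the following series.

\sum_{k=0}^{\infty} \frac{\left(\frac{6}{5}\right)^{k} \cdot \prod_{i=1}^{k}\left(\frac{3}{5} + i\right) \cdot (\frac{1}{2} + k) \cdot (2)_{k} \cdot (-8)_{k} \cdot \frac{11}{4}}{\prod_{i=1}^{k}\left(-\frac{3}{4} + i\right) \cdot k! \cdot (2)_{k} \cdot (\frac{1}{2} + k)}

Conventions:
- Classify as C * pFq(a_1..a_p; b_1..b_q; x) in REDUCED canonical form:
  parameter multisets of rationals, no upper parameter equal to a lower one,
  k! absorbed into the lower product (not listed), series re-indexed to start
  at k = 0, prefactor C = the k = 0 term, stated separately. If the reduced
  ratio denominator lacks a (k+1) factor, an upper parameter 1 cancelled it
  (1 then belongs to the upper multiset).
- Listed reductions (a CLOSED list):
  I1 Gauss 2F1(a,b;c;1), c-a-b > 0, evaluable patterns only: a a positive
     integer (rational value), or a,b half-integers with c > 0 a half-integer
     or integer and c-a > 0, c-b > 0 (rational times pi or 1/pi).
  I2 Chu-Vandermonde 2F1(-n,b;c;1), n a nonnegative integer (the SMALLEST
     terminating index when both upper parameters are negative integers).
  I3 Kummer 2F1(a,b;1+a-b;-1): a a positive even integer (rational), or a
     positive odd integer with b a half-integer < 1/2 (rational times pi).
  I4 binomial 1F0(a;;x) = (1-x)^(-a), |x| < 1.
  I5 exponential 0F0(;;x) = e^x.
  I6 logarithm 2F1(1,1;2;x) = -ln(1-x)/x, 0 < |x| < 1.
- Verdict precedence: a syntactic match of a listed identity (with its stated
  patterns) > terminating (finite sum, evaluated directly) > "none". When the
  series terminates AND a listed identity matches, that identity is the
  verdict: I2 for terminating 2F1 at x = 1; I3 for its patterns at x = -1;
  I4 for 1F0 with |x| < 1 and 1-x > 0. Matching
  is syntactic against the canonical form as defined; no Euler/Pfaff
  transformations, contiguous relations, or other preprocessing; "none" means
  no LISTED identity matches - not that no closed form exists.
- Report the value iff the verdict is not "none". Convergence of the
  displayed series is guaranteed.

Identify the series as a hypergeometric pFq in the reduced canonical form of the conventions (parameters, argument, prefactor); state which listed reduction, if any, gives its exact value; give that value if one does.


Reduced: x = \frac{6}{5}, 2F1, upper = {-8, \frac{8}{5}}, lower = {\frac{1}{4}}, C = \frac{11}{4}. Verdict: terminating. With -8 upstairs the series is a 9-term polynomial sum; evaluated term by term. Value: \frac{4087504632140083}{37612915039062500}.

First insight: t_0 being \frac{11}{4}, k + 1/2 divides numerator and denominator alike; C = 11/4, x = 6/5 after cancelling.
Ratio: r(k) = \frac{6}{5} * (k-8) (k+\frac{8}{5}) / [(k+\frac{1}{4}) (k+1)] - poly over poly, x = \frac{6}{5} from leading terms; C = \frac{11}{4} at k = 0.


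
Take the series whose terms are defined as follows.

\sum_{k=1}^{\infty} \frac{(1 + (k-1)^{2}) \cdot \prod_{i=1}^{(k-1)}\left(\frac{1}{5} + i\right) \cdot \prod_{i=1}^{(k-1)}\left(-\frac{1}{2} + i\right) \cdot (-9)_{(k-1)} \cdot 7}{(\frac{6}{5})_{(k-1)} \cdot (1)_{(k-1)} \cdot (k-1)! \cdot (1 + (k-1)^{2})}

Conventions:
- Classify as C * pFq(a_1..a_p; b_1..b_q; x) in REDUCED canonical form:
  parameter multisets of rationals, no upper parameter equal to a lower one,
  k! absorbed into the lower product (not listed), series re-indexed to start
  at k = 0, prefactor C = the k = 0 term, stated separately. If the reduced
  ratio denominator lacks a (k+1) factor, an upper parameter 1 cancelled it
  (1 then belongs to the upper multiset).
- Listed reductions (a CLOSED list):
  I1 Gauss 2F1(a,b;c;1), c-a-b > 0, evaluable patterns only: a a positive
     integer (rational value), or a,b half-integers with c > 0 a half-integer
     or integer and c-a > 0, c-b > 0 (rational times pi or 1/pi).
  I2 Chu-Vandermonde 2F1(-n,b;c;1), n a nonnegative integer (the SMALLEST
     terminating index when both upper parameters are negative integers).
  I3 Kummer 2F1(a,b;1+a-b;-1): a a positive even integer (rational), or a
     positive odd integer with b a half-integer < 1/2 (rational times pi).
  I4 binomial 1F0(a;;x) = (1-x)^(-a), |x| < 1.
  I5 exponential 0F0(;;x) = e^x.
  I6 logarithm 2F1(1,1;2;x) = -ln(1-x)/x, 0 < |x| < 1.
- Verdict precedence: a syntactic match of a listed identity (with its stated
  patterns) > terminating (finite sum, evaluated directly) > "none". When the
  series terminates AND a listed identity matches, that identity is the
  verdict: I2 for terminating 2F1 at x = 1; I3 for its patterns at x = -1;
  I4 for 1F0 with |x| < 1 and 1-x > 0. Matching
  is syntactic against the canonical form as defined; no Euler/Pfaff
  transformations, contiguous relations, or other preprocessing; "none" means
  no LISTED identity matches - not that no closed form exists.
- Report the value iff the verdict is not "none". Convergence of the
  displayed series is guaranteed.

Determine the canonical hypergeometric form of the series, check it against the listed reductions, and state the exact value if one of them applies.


Canonical form: C = 7 times 2F1 with upper {-9, \frac{1}{2}}, lower {1}, x = 1. Verdict: Chu-Vandermonde (I2) fires (terminating 2F1 at x = 1 with n = 9, b = 1/2, c = 1). Its exact value is \frac{85085}{65536}.

The tell: x = 1 and the running product (C = 7, x = 1) telescopes to a rising factorial.
Term ratio: r(k) = 1 * (k-9) (k+\frac{1}{2}) / [(k+1) (k+1)] - poly over poly, x = 1 from leading terms; C = 7 at k = 0.


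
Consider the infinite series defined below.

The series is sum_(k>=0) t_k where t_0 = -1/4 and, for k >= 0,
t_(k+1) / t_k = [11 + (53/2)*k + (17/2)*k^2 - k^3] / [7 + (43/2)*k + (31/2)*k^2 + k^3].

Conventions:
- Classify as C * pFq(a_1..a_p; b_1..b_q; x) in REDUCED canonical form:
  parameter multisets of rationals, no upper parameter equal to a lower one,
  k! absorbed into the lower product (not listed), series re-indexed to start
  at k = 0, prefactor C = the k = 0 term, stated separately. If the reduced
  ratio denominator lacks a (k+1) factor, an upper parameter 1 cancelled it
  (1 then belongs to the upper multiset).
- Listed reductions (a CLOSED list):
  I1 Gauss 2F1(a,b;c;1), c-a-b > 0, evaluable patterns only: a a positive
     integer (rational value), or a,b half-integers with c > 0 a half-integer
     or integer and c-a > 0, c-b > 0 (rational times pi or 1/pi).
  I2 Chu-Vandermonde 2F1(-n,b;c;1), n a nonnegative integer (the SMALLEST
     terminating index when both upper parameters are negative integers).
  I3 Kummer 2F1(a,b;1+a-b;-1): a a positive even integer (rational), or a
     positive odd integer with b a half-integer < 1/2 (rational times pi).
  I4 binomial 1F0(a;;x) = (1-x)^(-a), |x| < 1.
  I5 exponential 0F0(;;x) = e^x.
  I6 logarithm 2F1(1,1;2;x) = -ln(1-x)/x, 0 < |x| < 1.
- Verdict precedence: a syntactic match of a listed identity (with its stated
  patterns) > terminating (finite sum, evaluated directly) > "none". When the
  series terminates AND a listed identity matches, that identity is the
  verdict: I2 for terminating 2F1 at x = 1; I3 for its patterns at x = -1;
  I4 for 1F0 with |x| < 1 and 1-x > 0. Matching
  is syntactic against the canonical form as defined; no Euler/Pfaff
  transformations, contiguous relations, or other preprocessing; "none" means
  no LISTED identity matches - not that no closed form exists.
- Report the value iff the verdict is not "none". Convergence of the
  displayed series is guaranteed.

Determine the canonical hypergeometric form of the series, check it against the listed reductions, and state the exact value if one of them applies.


At argument -1: a 2F1 with upper {-11, 2}, lower {14}, scaled by C = -1/4. Verdict at x = -1: Kummer's theorem (I3) matches (x = -1; c = 14 equals 1+a-b for upper {-11, 2}: listed pattern). Its exact value is -13/8.

Structural cue: with t_0 = -1/4, the expanded ratio factors over Q; C = -1/4, x = -1, roots give parameters.
Adjacent-term ratio: r(k) = (-1) * (k-11) (k+2) / [(k+14) (k+1)] ; factor over Q: parameters, x = (-1), and C = -1/4.


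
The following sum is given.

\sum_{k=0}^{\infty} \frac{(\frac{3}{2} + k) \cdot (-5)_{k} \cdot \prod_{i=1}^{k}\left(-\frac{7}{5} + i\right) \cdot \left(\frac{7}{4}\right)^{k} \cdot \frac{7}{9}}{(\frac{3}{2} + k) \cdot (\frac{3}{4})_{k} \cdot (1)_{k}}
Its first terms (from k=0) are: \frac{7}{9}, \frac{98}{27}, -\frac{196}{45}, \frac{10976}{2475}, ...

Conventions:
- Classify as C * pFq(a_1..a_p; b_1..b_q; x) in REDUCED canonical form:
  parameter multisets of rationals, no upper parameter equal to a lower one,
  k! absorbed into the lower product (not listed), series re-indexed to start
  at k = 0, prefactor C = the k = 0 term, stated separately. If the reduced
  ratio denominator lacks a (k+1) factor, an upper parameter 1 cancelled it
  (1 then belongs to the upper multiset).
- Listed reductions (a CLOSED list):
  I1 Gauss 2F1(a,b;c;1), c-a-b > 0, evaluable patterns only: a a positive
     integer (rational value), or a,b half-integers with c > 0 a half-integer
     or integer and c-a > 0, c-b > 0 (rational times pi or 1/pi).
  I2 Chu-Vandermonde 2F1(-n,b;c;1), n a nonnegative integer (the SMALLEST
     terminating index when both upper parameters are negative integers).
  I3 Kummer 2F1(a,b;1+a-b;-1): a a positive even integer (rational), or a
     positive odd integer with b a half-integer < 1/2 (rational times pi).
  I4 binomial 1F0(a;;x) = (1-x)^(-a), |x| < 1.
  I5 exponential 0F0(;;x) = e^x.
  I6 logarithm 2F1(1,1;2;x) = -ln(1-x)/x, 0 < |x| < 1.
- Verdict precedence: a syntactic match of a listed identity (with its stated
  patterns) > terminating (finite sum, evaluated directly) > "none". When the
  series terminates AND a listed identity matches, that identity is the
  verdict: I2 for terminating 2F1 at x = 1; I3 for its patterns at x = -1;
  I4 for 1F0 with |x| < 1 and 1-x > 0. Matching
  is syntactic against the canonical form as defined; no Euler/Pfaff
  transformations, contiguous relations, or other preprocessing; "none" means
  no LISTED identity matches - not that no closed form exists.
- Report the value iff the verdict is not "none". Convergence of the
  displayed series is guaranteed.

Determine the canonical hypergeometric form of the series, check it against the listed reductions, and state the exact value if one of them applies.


This is \frac{7}{9} * 2F1(-5, -\frac{2}{5}; \frac{3}{4}; \frac{7}{4}) in reduced canonical form. Verdict: terminating. With -5 upstairs the series is a 6-term polynomial sum; evaluated term by term. Hence: \frac{73766161}{29390625}.

Key step: x = \frac{7}{4} and striking the common factor k + 3/2 reduces the term (prefactor 7/9).
Ratio: r(k) = \frac{7}{4} * (k-5) (k-\frac{2}{5}) / [(k+\frac{3}{4}) (k+1)] - rational; roots negated = parameters, x = \frac{7}{4}, C = \frac{7}{9}.


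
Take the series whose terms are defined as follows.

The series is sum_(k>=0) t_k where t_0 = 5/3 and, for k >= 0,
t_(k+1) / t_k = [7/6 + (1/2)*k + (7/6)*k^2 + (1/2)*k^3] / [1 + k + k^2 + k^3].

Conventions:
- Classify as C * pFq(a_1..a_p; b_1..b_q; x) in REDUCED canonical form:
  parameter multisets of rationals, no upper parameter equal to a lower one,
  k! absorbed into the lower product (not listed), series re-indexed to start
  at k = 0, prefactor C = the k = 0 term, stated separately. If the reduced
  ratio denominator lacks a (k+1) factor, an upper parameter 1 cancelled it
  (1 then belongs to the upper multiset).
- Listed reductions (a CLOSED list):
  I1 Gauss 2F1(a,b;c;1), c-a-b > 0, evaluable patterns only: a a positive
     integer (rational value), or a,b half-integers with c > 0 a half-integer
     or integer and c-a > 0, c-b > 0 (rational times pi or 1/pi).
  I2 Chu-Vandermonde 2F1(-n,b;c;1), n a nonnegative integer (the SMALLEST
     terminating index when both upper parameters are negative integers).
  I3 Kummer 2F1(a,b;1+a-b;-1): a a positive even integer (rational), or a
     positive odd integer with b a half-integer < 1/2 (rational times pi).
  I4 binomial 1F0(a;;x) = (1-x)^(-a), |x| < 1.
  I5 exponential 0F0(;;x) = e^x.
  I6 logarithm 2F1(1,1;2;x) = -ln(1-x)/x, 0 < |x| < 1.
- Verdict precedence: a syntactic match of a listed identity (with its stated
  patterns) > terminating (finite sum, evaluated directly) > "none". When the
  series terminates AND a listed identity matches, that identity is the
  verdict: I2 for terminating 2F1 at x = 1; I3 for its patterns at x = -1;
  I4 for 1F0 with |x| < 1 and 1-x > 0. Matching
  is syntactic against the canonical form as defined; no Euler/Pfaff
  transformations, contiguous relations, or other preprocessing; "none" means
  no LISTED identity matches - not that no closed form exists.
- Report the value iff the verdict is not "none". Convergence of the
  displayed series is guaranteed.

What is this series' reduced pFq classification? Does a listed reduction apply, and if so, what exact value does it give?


This is 5/3 * 1F0(7/3; -; 1/2) in reduced canonical form. Verdict: binomial (I4) fires (the 1F0 binomial series: exponent -7/3, x = 1/2). Value: (5/3) * (1/2)^(-7/3).

Key step: with t_0 = 5/3, factor the ratio over Q (C = 5/3): negated roots = parameters.
Ratio: r(k) = (1/2) * (k+7/3) / [(k+1)] - rational in k, leading ratio (1/2); with t_0 = 5/3, classification follows.


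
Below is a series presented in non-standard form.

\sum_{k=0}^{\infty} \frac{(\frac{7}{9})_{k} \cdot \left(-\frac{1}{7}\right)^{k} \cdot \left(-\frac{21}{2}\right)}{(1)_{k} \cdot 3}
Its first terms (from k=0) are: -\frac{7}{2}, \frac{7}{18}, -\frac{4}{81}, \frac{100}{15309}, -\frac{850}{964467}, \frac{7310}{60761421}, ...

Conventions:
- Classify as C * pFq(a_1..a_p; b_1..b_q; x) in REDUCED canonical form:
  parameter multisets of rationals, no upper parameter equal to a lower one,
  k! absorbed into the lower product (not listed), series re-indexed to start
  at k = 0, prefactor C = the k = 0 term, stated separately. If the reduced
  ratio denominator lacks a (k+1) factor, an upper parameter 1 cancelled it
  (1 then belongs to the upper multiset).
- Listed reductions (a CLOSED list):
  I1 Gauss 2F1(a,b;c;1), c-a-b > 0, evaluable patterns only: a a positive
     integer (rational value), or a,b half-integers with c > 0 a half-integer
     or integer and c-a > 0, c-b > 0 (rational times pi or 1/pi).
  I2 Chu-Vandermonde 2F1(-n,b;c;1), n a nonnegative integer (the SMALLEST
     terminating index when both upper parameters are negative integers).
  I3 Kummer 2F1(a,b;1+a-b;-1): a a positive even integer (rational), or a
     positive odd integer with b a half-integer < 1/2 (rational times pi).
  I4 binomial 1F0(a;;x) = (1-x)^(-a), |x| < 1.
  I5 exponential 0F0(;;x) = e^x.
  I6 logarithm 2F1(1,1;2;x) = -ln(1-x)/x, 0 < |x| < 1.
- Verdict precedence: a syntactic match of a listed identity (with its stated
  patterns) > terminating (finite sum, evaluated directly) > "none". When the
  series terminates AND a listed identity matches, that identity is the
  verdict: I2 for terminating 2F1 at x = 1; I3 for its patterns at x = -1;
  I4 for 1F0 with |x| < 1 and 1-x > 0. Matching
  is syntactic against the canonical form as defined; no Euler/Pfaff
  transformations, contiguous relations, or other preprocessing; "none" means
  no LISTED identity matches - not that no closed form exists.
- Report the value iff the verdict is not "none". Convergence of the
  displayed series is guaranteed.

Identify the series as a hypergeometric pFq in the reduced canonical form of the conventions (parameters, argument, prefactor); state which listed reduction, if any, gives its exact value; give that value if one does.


Reduced: x = -\frac{1}{7}, 1F0, upper = {\frac{7}{9}}, lower = {-}, C = -\frac{7}{2}. Verdict: the binomial series (I4) applies (the 1F0 binomial series: exponent -7/9, x = -\frac{1}{7}). Value: \left(-\frac{7}{2}\right) \cdot \left(\frac{8}{7}\right)^{-\frac{7}{9}}.

The tell: t_0 = -\frac{7}{2} here, and (1)_k (C = -7/2) is k! itself.
Consecutive-term ratio: r(k) = -\frac{1}{7} * (k+\frac{7}{9}) / [(k+1)] - rational; roots negated = parameters, x = -\frac{1}{7}, C = -\frac{7}{2}.


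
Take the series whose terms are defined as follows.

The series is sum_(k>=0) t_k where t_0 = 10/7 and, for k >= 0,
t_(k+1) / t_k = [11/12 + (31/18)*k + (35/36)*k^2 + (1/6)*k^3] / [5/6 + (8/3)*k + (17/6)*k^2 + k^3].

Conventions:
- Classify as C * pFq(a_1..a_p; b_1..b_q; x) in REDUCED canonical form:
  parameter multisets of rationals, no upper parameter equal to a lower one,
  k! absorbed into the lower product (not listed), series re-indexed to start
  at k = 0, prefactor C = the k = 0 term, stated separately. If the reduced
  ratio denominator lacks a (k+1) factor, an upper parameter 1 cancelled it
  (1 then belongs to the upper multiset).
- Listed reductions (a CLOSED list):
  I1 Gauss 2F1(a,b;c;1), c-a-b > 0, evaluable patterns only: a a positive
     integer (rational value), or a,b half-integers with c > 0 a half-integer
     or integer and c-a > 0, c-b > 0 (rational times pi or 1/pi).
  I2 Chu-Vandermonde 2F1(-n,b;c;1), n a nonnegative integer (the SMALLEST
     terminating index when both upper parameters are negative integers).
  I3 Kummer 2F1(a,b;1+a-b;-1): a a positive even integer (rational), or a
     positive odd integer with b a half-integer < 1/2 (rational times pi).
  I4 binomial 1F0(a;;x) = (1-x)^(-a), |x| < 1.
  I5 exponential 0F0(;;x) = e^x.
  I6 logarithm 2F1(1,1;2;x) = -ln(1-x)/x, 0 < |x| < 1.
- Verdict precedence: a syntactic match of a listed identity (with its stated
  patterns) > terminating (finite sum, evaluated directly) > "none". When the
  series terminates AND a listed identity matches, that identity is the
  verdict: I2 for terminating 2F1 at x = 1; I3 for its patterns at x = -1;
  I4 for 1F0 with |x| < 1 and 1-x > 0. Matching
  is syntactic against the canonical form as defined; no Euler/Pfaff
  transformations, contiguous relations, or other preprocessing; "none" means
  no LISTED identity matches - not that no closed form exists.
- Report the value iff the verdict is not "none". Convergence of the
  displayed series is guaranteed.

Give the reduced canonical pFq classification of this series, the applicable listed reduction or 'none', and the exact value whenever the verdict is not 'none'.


Reduced: x = 1/6, 2F1, upper = {11/6, 3}, lower = {5/6}, C = 10/7. Verdict: none. A 2F1 with upper {11/6, 3} fits none of I1-I6 at x = 1/6; the sum runs forever.

First insight: t_0 being 10/7, the parameter 1 appears in both the upper and lower lists and cancels.
Term ratio: r(k) = (1/6) * (k+11/6) (k+3) / [(k+5/6) (k+1)] - rational in k, leading ratio (1/6); with t_0 = 10/7, classification follows.


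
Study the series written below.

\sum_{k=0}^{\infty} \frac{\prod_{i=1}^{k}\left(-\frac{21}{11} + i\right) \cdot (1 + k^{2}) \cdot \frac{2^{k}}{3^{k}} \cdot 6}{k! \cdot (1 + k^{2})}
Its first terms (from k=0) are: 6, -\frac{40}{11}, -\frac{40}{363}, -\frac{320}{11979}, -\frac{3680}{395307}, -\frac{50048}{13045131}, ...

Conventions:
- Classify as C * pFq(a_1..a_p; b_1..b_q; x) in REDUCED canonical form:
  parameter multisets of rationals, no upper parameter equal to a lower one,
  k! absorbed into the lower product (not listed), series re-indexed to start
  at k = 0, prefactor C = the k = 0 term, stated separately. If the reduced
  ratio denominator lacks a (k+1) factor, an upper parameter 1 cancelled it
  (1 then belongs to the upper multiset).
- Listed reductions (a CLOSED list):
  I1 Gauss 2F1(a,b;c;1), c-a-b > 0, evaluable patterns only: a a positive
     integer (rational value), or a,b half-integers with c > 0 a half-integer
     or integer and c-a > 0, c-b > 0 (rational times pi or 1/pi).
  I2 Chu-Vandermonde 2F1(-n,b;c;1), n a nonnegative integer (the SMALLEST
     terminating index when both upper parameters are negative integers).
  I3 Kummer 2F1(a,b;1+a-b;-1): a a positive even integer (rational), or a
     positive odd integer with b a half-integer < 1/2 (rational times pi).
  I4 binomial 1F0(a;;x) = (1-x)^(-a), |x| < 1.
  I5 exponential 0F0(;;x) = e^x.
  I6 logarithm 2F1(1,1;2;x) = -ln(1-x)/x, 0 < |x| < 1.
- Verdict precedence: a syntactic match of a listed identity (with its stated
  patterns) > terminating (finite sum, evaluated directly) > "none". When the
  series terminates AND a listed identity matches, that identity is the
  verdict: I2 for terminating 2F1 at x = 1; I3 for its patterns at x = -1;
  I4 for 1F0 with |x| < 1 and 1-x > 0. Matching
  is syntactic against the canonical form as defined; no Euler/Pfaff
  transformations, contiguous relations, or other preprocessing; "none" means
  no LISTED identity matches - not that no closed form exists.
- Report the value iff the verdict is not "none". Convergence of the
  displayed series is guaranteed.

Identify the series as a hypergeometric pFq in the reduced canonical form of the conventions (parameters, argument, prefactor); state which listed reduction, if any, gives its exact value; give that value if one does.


Prefactor 6, argument \frac{2}{3}: 1F0 with upper {-\frac{10}{11}} over lower {-}. Verdict: this is the I4 binomial reduction (the 1F0 binomial series: exponent 10/11, x = \frac{2}{3}). Hence: 6 \cdot \left(\frac{1}{3}\right)^{\frac{10}{11}}.

Structural cue: x = \frac{2}{3} and k^2 + 1 divides numerator and denominator alike; C = 6, x = 2/3 after cancelling.
Ratio: r(k) = \frac{2}{3} * (k-\frac{10}{11}) / [(k+1)] - rational; roots negated = parameters, x = \frac{2}{3}, C = 6.


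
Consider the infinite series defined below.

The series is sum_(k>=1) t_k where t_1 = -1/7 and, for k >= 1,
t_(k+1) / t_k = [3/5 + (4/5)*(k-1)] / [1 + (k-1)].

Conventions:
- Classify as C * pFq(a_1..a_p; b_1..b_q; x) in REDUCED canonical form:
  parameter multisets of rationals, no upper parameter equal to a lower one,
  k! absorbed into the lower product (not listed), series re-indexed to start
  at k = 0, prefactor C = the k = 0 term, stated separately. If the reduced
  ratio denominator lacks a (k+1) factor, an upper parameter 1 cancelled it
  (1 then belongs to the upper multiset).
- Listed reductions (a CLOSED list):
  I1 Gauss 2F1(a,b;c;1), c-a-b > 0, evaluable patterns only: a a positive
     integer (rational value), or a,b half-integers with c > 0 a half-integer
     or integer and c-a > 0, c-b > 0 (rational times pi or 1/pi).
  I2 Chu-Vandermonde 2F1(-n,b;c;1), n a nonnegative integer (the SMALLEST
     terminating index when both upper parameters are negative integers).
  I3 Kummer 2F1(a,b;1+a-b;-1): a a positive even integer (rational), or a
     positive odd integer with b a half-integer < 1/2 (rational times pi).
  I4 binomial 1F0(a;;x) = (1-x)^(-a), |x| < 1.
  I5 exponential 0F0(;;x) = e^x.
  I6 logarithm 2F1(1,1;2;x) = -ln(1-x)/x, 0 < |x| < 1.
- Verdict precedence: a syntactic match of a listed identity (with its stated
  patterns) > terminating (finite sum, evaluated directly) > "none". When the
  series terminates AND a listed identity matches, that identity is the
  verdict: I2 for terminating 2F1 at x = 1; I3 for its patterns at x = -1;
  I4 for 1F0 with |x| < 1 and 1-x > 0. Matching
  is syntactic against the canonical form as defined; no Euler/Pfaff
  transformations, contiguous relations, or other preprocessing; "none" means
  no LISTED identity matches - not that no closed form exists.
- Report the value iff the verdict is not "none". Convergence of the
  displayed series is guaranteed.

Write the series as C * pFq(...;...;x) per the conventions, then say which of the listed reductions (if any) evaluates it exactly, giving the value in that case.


Structural cue: with t_0 = -1/7, factor the ratio over Q (C = -1/7, x = 4/5): negated roots = parameters.
Adjacent-term ratio: r(k) = (4/5) * (k+3/4) / [(k+1)] - rational in k, leading ratio (4/5); with t_0 = -1/7, classification follows.

The series (x = 4/5) is 1F0: upper {3/4}, lower {-}, prefactor -1/7. Verdict: this is binomial (I4) (the 1F0 binomial series: exponent -3/4, x = 4/5). Hence: (-1/7) * (1/5)^(-3/4).


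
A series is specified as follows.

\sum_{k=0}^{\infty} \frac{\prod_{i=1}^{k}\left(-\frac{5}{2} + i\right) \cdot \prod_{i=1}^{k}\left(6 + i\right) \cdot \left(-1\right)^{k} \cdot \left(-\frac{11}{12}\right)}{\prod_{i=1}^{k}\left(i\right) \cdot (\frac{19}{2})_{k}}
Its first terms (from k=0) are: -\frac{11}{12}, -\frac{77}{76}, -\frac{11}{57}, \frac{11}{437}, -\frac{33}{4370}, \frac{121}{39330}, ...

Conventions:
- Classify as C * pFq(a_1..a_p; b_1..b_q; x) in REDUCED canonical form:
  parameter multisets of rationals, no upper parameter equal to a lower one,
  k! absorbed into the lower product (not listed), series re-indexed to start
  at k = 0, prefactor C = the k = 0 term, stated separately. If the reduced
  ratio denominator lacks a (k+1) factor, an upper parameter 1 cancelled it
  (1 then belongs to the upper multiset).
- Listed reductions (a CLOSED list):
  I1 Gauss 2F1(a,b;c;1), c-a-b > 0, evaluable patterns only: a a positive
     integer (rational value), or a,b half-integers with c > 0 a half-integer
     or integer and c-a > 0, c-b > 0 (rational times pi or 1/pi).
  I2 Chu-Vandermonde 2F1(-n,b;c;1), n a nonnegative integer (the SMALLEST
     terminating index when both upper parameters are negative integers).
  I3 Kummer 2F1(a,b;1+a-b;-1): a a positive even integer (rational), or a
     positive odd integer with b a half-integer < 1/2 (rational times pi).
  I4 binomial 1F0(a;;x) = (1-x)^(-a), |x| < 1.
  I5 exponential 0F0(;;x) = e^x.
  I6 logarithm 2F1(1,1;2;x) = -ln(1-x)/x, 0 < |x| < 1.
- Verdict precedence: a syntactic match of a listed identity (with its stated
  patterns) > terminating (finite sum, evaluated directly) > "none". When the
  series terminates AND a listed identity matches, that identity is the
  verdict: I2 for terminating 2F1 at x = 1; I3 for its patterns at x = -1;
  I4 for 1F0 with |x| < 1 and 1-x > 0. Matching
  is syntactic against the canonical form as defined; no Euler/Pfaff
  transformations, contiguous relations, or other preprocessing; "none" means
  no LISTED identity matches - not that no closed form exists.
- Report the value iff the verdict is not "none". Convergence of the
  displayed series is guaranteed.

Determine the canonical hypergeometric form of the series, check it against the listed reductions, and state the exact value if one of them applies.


The tell: with t_0 = -\frac{11}{12}, the product of the first k integers (prefactor -11/12) is k!.
Ratio: r(k) = -1 * (k-\frac{3}{2}) (k+7) / [(k+\frac{19}{2}) (k+1)] - poly over poly, x = -1 from leading terms; C = -\frac{11}{12} at k = 0.

At argument -1: a 2F1 with upper {-\frac{3}{2}, 7}, lower {\frac{19}{2}}, scaled by C = -\frac{11}{12}. Verdict at x = -1: the Kummer evaluation I3 matches (x = -1; c = \frac{19}{2} equals 1+a-b for upper {-\frac{3}{2}, 7}: listed pattern). Exact value: \left(-\frac{2807805}{4194304}\right) \cdot \pi.


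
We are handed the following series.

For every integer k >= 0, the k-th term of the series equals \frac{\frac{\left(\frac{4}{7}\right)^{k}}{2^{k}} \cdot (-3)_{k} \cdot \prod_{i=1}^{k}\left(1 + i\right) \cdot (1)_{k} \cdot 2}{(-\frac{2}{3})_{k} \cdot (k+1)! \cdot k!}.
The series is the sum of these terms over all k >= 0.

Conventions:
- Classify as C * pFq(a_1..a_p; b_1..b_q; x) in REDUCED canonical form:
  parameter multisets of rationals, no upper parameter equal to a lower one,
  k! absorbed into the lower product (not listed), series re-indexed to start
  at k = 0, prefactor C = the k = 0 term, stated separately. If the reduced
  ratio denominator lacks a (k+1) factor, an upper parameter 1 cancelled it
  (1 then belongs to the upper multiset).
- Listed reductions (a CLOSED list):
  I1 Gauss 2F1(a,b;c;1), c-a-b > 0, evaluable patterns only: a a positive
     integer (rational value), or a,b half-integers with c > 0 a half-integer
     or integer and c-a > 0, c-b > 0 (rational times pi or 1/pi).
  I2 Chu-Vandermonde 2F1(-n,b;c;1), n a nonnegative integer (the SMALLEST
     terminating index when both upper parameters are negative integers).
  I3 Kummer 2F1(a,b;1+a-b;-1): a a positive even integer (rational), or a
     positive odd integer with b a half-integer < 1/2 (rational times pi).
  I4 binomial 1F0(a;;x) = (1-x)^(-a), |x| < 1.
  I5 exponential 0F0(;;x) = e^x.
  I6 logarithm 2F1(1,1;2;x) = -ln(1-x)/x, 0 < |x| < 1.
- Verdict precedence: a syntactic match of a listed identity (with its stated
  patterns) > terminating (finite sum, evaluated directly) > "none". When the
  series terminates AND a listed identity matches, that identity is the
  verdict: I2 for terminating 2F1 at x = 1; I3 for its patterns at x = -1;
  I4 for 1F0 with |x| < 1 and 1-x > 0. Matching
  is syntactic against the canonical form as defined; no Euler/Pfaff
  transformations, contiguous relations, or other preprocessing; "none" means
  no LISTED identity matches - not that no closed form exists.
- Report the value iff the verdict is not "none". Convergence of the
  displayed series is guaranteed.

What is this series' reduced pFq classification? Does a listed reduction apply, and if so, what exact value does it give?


Prefactor 2, argument \frac{2}{7}: 2F1 with upper {-3, 1} over lower {-\frac{2}{3}}. Verdict: terminating. (-3)_k vanishes past k = 3, leaving a 4-term sum, computed directly. Value: \frac{380}{343}.

First insight: x = \frac{2}{7} and the two k-th powers (prefactor 2) combine into one argument.
Term ratio: r(k) = \frac{2}{7} * (k-3) (k+1) / [(k-\frac{2}{3}) (k+1)] - rational; roots negated = parameters, x = \frac{2}{7}, C = 2.


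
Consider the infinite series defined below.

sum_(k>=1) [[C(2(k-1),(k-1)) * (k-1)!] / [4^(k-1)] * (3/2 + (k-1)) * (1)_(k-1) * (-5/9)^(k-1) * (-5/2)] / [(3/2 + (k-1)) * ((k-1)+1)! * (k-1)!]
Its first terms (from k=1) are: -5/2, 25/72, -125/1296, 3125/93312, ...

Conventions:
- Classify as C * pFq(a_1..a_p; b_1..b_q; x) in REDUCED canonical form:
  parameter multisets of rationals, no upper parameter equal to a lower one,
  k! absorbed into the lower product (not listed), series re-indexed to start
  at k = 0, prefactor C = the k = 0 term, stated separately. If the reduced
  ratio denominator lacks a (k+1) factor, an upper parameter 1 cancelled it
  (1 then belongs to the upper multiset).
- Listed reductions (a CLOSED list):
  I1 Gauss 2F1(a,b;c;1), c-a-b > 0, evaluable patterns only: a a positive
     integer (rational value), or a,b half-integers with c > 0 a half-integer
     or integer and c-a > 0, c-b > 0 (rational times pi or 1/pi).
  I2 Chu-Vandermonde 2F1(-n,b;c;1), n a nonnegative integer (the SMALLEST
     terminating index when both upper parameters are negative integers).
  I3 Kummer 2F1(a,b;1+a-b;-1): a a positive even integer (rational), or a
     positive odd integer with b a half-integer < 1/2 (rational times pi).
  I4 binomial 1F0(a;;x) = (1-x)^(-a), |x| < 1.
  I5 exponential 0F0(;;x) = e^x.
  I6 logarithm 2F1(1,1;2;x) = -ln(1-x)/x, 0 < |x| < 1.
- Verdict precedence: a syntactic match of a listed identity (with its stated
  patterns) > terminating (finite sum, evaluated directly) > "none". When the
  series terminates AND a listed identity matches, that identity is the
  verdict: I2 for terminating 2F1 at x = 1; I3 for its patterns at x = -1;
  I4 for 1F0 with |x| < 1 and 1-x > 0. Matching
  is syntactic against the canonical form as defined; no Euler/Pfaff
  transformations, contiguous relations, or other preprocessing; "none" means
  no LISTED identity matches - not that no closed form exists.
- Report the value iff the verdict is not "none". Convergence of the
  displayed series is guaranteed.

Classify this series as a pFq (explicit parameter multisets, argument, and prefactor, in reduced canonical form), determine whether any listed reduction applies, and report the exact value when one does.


This is -5/2 * 2F1(1/2, 1; 2; -5/9) in reduced canonical form. Verdict: none. Every listed pattern misses the 2F1 form at -5/9, upper {1/2, 1}.

Key observation: with t_0 = -5/2, the denominator's factorial ratio (prefactor -5/2) is a lower Pochhammer.
Step ratio: r(k) = (-5/9) * (k+1/2) (k+1) / [(k+2) (k+1)] - poly over poly, x = (-5/9) from leading terms; C = -5/2 at k = 0.


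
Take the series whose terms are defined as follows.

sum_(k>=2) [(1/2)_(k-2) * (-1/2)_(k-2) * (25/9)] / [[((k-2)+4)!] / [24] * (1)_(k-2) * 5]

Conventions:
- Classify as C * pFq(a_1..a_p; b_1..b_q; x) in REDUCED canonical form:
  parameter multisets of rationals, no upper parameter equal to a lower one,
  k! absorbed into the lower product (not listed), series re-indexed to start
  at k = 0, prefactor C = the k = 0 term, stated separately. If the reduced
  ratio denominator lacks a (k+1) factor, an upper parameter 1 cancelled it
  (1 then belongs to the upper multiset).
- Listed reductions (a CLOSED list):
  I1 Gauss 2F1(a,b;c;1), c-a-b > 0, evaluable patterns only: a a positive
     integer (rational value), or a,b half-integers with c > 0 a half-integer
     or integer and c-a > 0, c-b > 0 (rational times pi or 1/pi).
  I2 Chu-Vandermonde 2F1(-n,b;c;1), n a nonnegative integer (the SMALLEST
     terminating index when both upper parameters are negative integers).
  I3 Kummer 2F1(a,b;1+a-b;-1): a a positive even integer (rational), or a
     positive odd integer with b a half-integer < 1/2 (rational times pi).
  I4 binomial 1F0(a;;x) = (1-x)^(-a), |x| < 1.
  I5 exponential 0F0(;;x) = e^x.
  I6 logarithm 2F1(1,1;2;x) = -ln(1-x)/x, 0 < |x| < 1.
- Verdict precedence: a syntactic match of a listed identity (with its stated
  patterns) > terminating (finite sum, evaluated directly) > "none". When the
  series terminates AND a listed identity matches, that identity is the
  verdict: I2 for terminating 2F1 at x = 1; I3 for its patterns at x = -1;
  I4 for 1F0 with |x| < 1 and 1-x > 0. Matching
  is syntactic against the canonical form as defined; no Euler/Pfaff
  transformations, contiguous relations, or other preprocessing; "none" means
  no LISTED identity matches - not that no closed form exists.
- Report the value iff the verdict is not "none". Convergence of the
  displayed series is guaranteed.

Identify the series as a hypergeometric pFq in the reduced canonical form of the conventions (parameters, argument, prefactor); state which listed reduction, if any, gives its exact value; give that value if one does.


First insight: from the first term 5/9: the constant factors (C = 5/9) combine into one prefactor.
Ratio: r(k) = 1 * (k-1/2) (k+1/2) / [(k+5) (k+1)] - rational in k, leading ratio 1; with t_0 = 5/9, classification follows.

The series (x = 1) is 2F1: upper {-1/2, 1/2}, lower {5}, prefactor 5/9. Verdict (x = 1): Gauss (I1, half-integer pattern) applies (x = 1; upper {-1/2, 1/2} half-integers, c = 5 in the evaluable pattern). Value: (32768/19845) / pi.


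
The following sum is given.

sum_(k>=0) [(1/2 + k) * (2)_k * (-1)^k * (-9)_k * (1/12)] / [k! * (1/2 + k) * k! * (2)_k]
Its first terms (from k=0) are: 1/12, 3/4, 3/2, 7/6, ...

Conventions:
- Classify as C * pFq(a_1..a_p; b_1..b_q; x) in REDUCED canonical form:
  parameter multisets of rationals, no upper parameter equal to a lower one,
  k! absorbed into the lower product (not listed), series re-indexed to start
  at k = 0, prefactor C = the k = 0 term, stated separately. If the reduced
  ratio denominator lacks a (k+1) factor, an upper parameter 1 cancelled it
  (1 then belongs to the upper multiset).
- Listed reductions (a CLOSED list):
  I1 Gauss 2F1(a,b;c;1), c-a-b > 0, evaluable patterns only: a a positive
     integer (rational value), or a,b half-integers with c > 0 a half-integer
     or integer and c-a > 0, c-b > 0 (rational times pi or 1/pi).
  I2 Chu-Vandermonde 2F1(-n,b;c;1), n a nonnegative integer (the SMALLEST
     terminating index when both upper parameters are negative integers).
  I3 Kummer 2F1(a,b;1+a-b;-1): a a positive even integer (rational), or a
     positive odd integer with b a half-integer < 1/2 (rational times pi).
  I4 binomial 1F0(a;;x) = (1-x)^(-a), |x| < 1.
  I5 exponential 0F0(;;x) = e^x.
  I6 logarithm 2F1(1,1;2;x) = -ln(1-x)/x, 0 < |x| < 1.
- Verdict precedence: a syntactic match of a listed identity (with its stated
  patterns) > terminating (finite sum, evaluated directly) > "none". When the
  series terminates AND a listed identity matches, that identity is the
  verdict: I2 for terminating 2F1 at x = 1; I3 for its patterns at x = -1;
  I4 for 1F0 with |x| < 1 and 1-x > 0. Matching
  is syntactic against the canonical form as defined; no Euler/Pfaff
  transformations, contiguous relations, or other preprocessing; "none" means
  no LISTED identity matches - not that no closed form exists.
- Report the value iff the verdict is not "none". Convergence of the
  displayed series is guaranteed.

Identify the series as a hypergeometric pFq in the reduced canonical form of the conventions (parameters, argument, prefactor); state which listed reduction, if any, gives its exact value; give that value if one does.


Structural cue: x = (-1) and the parameter 2 appears in both the upper and lower lists and cancels (alongside the other common factor).
Consecutive-term ratio: r(k) = (-1) * (k-9) / [(k+1) (k+1)] ; factor over Q: parameters, x = (-1), and C = 1/12.

The series (x = -1) is 1F1: upper {-9}, lower {1}, prefactor 1/12. Verdict: terminating at k = 9: the factor (-9)_k kills every later term; summing the 10 survivors is exact. Exact value: 1255151/311040.
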